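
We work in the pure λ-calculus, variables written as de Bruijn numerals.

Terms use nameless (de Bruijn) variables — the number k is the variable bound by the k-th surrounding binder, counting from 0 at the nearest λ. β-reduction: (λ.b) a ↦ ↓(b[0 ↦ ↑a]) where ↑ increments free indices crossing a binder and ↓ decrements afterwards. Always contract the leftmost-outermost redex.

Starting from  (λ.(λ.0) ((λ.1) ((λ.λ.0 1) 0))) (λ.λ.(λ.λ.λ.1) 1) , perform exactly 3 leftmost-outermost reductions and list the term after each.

  start: (λ.(λ.0) ((λ.1) ((λ.λ.0 1) 0))) (λ.λ.(λ.λ.λ.1) 1)
  step 1: (λ.0) ((λ.λ.λ.(λ.λ.λ.1) 1) ((λ.λ.0 1) (λ.λ.(λ.λ.λ.1) 1)))
  step 2: (λ.λ.λ.(λ.λ.λ.1) 1) ((λ.λ.0 1) (λ.λ.(λ.λ.λ.1) 1))
  step 3: λ.λ.(λ.λ.λ.1) 1

Answer: after 3 steps: λ.λ.(λ.λ.λ.1) 1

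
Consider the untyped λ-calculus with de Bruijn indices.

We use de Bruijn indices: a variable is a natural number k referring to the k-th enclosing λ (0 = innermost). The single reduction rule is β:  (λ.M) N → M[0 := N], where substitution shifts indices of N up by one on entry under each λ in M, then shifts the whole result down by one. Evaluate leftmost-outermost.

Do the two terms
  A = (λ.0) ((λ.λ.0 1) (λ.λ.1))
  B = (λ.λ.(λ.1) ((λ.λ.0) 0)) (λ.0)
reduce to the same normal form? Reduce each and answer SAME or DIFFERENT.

Answer: DIFFERENT — A ⇓ λ.0 (λ.λ.1), B ⇓ λ.0

Working:
Term A:
  start: (λ.0) ((λ.λ.0 1) (λ.λ.1))
  step 1: (λ.λ.0 1) (λ.λ.1)
  step 2: λ.0 (λ.λ.1)

Term B:
  start: (λ.λ.(λ.1) ((λ.λ.0) 0)) (λ.0)
  step 1: λ.(λ.1) ((λ.λ.0) 0)
  step 2: λ.0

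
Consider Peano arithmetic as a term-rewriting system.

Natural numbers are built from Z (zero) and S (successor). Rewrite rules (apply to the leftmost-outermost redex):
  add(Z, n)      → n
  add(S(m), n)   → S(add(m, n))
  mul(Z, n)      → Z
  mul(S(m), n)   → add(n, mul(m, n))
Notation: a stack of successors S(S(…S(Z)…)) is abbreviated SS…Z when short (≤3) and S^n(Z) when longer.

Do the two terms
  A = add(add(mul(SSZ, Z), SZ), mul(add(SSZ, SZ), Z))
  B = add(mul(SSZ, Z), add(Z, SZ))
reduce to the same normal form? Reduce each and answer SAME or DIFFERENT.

Answer: SAME — A ⇓ SZ, B ⇓ SZ

Working:
Term A:
  start: add(add(mul(SSZ, Z), SZ), mul(add(SSZ, SZ), Z))
  step 1: add(add(add(Z, mul(SZ, Z)), SZ), mul(add(SSZ, SZ), Z))
  step 2: add(add(mul(SZ, Z), SZ), mul(add(SSZ, SZ), Z))
  step 3: add(add(add(Z, mul(Z, Z)), SZ), mul(add(SSZ, SZ), Z))
  step 4: add(add(mul(Z, Z), SZ), mul(add(SSZ, SZ), Z))
  step 5: add(add(Z, SZ), mul(add(SSZ, SZ), Z))
  step 6: add(SZ, mul(add(SSZ, SZ), Z))
  step 7: S(add(Z, mul(add(SSZ, SZ), Z)))
  step 8: S(mul(add(SSZ, SZ), Z))
  step 9: S(mul(S(add(SZ, SZ)), Z))
  step 10: S(add(Z, mul(add(SZ, SZ), Z)))
  step 11: S(mul(add(SZ, SZ), Z))
  step 12: S(mul(S(add(Z, SZ)), Z))
  step 13: S(add(Z, mul(add(Z, SZ), Z)))
  step 14: S(mul(add(Z, SZ), Z))
  step 15: S(mul(SZ, Z))
  step 16: S(add(Z, mul(Z, Z)))
  step 17: S(mul(Z, Z))
  step 18: SZ

Term B:
  start: add(mul(SSZ, Z), add(Z, SZ))
  step 1: add(add(Z, mul(SZ, Z)), add(Z, SZ))
  step 2: add(mul(SZ, Z), add(Z, SZ))
  step 3: add(add(Z, mul(Z, Z)), add(Z, SZ))
  step 4: add(mul(Z, Z), add(Z, SZ))
  step 5: add(Z, add(Z, SZ))
  step 6: add(Z, SZ)
  step 7: SZ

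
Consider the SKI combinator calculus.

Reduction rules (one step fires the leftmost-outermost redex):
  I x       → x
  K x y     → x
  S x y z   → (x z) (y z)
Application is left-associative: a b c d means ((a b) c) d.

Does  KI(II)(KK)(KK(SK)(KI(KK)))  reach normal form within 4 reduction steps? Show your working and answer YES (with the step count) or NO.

Answer: YES — reaches normal form K in 3 ≤ 4 steps

Reduction:
  start: KI(II)(KK)(KK(SK)(KI(KK)))
  [1] I(KK)(KK(SK)(KI(KK)))
  [2] KK(KK(SK)(KI(KK)))
  [3] K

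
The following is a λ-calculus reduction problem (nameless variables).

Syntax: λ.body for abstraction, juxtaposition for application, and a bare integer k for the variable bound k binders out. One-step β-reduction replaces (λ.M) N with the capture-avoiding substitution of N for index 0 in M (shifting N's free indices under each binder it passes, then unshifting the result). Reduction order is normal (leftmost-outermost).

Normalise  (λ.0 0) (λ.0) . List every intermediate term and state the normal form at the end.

  start: (λ.0 0) (λ.0)
  step 1: (λ.0) (λ.0)
  step 2: λ.0

Answer: normal form = λ.0  (in 2 steps)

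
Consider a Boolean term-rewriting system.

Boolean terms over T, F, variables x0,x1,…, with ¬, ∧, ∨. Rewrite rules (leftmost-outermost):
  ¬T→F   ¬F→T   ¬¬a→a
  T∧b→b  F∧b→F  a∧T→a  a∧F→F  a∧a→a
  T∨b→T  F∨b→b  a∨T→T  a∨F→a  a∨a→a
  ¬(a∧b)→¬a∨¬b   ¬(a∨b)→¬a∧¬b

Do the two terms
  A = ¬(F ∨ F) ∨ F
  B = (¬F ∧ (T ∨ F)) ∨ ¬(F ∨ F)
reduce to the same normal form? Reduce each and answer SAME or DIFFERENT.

Answer: SAME — A ⇓ T, B ⇓ T

Working:
Term A:
  start: ¬(F ∨ F) ∨ F
  [1] ¬(F ∨ F)
  [2] ¬F ∧ ¬F
  [3] ¬F
  [4] T

Term B:
  start: (¬F ∧ (T ∨ F)) ∨ ¬(F ∨ F)
  [1] (T ∧ (T ∨ F)) ∨ ¬(F ∨ F)
  [2] (T ∨ F) ∨ ¬(F ∨ F)
  [3] T ∨ ¬(F ∨ F)
  [4] T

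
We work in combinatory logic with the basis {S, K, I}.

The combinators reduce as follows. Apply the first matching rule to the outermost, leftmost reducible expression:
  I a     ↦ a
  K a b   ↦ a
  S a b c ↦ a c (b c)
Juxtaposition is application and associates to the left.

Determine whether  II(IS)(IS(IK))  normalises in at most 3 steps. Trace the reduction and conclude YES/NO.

Answer: NO — after 3 steps the term is S(IS(IK)), not yet normal

Working:
  start: II(IS)(IS(IK))
  [1] I(IS)(IS(IK))
  [2] IS(IS(IK))
  [3] S(IS(IK))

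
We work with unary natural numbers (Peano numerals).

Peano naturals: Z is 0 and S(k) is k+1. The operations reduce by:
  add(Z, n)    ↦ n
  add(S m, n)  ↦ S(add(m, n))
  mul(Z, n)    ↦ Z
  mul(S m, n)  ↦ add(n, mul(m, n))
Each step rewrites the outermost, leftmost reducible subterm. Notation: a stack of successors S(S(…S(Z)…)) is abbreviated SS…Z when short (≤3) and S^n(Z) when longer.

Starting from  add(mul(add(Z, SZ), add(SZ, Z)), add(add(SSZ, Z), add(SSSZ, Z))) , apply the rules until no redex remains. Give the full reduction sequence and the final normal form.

  start: add(mul(add(Z, SZ), add(SZ, Z)), add(add(SSZ, Z), add(SSSZ, Z)))
  step 1: add(mul(SZ, add(SZ, Z)), add(add(SSZ, Z), add(SSSZ, Z)))
  step 2: add(add(add(SZ, Z), mul(Z, add(SZ, Z))), add(add(SSZ, Z), add(SSSZ, Z)))
  step 3: add(add(S(add(Z, Z)), mul(Z, add(SZ, Z))), add(add(SSZ, Z), add(SSSZ, Z)))
  step 4: add(S(add(add(Z, Z), mul(Z, add(SZ, Z)))), add(add(SSZ, Z), add(SSSZ, Z)))
  step 5: S(add(add(add(Z, Z), mul(Z, add(SZ, Z))), add(add(SSZ, Z), add(SSSZ, Z))))
  step 6: S(add(add(Z, mul(Z, add(SZ, Z))), add(add(SSZ, Z), add(SSSZ, Z))))
  step 7: S(add(mul(Z, add(SZ, Z)), add(add(SSZ, Z), add(SSSZ, Z))))
  step 8: S(add(Z, add(add(SSZ, Z), add(SSSZ, Z))))
  step 9: S(add(add(SSZ, Z), add(SSSZ, Z)))
  step 10: S(add(S(add(SZ, Z)), add(SSSZ, Z)))
  step 11: S(S(add(add(SZ, Z), add(SSSZ, Z))))
  step 12: S(S(add(S(add(Z, Z)), add(SSSZ, Z))))
  step 13: S(S(S(add(add(Z, Z), add(SSSZ, Z)))))
  step 14: S(S(S(add(Z, add(SSSZ, Z)))))
  step 15: S(S(S(add(SSSZ, Z))))
  step 16: S(S(S(S(add(SSZ, Z)))))
  step 17: S(S(S(S(S(add(SZ, Z))))))
  step 18: S(S(S(S(S(S(add(Z, Z)))))))
  step 19: S^6(Z)

Answer: normal form = S^6(Z)  (in 19 steps)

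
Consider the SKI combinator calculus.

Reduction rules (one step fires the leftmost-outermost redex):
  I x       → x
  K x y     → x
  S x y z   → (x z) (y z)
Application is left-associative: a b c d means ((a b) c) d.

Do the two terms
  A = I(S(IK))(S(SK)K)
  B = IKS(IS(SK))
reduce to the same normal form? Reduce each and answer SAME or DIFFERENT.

Answer: DIFFERENT — A ⇓ SK(S(SK)K), B ⇓ S

Working:
Term A:
  start: I(S(IK))(S(SK)K)
  step 1: S(IK)(S(SK)K)
  step 2: SK(S(SK)K)

Term B:
  start: IKS(IS(SK))
  step 1: KS(IS(SK))
  step 2: S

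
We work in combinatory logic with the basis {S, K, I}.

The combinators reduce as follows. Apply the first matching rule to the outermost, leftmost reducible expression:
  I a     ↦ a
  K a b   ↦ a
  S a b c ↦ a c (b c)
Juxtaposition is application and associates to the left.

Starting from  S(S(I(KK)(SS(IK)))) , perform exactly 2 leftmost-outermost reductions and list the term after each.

Answer: after 2 steps: S(SK)

Reduction:
  start: S(S(I(KK)(SS(IK))))
  step 1: S(S(KK(SS(IK))))
  step 2: S(SK)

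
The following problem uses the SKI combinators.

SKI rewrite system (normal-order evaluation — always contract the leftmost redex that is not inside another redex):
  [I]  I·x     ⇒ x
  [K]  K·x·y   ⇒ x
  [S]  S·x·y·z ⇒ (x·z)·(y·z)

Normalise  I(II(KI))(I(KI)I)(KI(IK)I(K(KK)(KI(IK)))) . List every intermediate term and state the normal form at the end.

Answer: normal form = KK  (in 9 steps)

Working:
  start: I(II(KI))(I(KI)I)(KI(IK)I(K(KK)(KI(IK))))
  [1] II(KI)(I(KI)I)(KI(IK)I(K(KK)(KI(IK))))
  [2] I(KI)(I(KI)I)(KI(IK)I(K(KK)(KI(IK))))
  [3] KI(I(KI)I)(KI(IK)I(K(KK)(KI(IK))))
  [4] I(KI(IK)I(K(KK)(KI(IK))))
  [5] KI(IK)I(K(KK)(KI(IK)))
  [6] II(K(KK)(KI(IK)))
  [7] I(K(KK)(KI(IK)))
  [8] K(KK)(KI(IK))
  [9] KK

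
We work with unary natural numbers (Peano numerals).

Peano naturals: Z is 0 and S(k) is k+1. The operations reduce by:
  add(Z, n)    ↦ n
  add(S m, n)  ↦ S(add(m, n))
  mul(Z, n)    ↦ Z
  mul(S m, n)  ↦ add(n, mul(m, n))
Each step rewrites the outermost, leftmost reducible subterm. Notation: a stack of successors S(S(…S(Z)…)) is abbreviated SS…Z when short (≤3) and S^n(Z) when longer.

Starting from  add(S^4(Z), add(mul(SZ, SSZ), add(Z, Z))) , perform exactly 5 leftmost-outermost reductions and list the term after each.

  start: add(S^4(Z), add(mul(SZ, SSZ), add(Z, Z)))
  step 1: S(add(SSSZ, add(mul(SZ, SSZ), add(Z, Z))))
  step 2: S(S(add(SSZ, add(mul(SZ, SSZ), add(Z, Z)))))
  step 3: S(S(S(add(SZ, add(mul(SZ, SSZ), add(Z, Z))))))
  step 4: S(S(S(S(add(Z, add(mul(SZ, SSZ), add(Z, Z)))))))
  step 5: S(S(S(S(add(mul(SZ, SSZ), add(Z, Z))))))

Answer: after 5 steps: S(S(S(S(add(mul(SZ, SSZ), add(Z, Z))))))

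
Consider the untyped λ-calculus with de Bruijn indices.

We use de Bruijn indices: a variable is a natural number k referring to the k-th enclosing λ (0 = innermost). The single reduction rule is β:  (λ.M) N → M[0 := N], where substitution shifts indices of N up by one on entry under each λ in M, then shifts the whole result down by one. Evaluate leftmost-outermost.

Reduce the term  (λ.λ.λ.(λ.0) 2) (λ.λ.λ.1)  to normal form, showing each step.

Answer: normal form = λ.λ.λ.λ.λ.1  (in 2 steps)

Reduction:
  start: (λ.λ.λ.(λ.0) 2) (λ.λ.λ.1)
  →1  λ.λ.(λ.0) (λ.λ.λ.1)
  →2  λ.λ.λ.λ.λ.1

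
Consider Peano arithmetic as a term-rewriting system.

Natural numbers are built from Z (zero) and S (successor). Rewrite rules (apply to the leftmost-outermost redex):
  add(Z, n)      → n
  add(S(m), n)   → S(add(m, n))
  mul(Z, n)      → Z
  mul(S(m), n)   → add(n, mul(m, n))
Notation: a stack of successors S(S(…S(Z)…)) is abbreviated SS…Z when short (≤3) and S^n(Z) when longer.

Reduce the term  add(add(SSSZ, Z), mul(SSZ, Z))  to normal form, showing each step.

Answer: normal form = SSSZ  (in 13 steps)

Derivation:
  start: add(add(SSSZ, Z), mul(SSZ, Z))
  [1] add(S(add(SSZ, Z)), mul(SSZ, Z))
  [2] S(add(add(SSZ, Z), mul(SSZ, Z)))
  [3] S(add(S(add(SZ, Z)), mul(SSZ, Z)))
  [4] S(S(add(add(SZ, Z), mul(SSZ, Z))))
  [5] S(S(add(S(add(Z, Z)), mul(SSZ, Z))))
  [6] S(S(S(add(add(Z, Z), mul(SSZ, Z)))))
  [7] S(S(S(add(Z, mul(SSZ, Z)))))
  [8] S(S(S(mul(SSZ, Z))))
  [9] S(S(S(add(Z, mul(SZ, Z)))))
  [10] S(S(S(mul(SZ, Z))))
  [11] S(S(S(add(Z, mul(Z, Z)))))
  [12] S(S(S(mul(Z, Z))))
  [13] SSSZ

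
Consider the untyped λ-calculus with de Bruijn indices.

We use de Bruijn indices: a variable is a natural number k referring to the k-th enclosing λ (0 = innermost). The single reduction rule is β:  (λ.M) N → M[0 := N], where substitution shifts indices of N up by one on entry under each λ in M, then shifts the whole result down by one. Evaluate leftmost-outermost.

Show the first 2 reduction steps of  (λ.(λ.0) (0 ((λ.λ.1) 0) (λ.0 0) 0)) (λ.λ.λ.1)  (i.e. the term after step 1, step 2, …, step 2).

Answer: after 2 steps: (λ.λ.λ.1) ((λ.λ.1) (λ.λ.λ.1)) (λ.0 0) (λ.λ.λ.1)

Working:
  start: (λ.(λ.0) (0 ((λ.λ.1) 0) (λ.0 0) 0)) (λ.λ.λ.1)
  step 1: (λ.0) ((λ.λ.λ.1) ((λ.λ.1) (λ.λ.λ.1)) (λ.0 0) (λ.λ.λ.1))
  step 2: (λ.λ.λ.1) ((λ.λ.1) (λ.λ.λ.1)) (λ.0 0) (λ.λ.λ.1)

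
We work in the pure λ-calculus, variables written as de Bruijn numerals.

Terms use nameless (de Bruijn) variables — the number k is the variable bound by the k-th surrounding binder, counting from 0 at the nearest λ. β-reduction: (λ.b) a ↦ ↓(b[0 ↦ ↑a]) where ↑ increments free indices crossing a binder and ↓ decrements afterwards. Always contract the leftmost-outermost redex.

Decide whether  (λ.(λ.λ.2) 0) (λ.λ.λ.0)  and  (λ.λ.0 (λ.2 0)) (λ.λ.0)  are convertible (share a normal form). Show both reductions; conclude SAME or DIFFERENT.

Answer: DIFFERENT — A ⇓ λ.λ.λ.λ.0, B ⇓ λ.0 (λ.λ.0)

Working:
Term A:
  start: (λ.(λ.λ.2) 0) (λ.λ.λ.0)
  step 1: (λ.λ.λ.λ.λ.0) (λ.λ.λ.0)
  step 2: λ.λ.λ.λ.0

Term B:
  start: (λ.λ.0 (λ.2 0)) (λ.λ.0)
  step 1: λ.0 (λ.(λ.λ.0) 0)
  step 2: λ.0 (λ.λ.0)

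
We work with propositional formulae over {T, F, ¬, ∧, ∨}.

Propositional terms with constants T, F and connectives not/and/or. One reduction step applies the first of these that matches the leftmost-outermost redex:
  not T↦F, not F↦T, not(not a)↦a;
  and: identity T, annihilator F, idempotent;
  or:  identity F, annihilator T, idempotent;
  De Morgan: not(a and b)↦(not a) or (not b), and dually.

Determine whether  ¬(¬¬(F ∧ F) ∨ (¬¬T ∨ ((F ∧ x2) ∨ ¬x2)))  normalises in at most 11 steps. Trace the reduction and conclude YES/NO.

  start: ¬(¬¬(F ∧ F) ∨ (¬¬T ∨ ((F ∧ x2) ∨ ¬x2)))
  step 1: ¬¬¬(F ∧ F) ∧ ¬(¬¬T ∨ ((F ∧ x2) ∨ ¬x2))
  step 2: ¬(F ∧ F) ∧ ¬(¬¬T ∨ ((F ∧ x2) ∨ ¬x2))
  step 3: (¬F ∨ ¬F) ∧ ¬(¬¬T ∨ ((F ∧ x2) ∨ ¬x2))
  step 4: ¬F ∧ ¬(¬¬T ∨ ((F ∧ x2) ∨ ¬x2))
  step 5: T ∧ ¬(¬¬T ∨ ((F ∧ x2) ∨ ¬x2))
  step 6: ¬(¬¬T ∨ ((F ∧ x2) ∨ ¬x2))
  step 7: ¬¬¬T ∧ ¬((F ∧ x2) ∨ ¬x2)
  step 8: ¬T ∧ ¬((F ∧ x2) ∨ ¬x2)
  step 9: F ∧ ¬((F ∧ x2) ∨ ¬x2)
  step 10: F

Answer: YES — reaches normal form F in 10 ≤ 11 steps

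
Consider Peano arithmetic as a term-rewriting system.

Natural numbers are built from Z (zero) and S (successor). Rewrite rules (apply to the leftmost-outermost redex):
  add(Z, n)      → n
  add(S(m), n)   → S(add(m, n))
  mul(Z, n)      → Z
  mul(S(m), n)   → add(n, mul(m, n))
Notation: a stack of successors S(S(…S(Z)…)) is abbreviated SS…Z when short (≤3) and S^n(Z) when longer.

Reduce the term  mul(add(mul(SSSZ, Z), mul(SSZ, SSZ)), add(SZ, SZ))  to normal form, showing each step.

Answer: normal form = S^8(Z)  (in 42 steps)

Reduction:
  start: mul(add(mul(SSSZ, Z), mul(SSZ, SSZ)), add(SZ, SZ))
  [1] mul(add(add(Z, mul(SSZ, Z)), mul(SSZ, SSZ)), add(SZ, SZ))
  [2] mul(add(mul(SSZ, Z), mul(SSZ, SSZ)), add(SZ, SZ))
  [3] mul(add(add(Z, mul(SZ, Z)), mul(SSZ, SSZ)), add(SZ, SZ))
  [4] mul(add(mul(SZ, Z), mul(SSZ, SSZ)), add(SZ, SZ))
  [5] mul(add(add(Z, mul(Z, Z)), mul(SSZ, SSZ)), add(SZ, SZ))
  [6] mul(add(mul(Z, Z), mul(SSZ, SSZ)), add(SZ, SZ))
  [7] mul(add(Z, mul(SSZ, SSZ)), add(SZ, SZ))
  [8] mul(mul(SSZ, SSZ), add(SZ, SZ))
  [9] mul(add(SSZ, mul(SZ, SSZ)), add(SZ, SZ))
  [10] mul(S(add(SZ, mul(SZ, SSZ))), add(SZ, SZ))
  [11] add(add(SZ, SZ), mul(add(SZ, mul(SZ, SSZ)), add(SZ, SZ)))
  [12] add(S(add(Z, SZ)), mul(add(SZ, mul(SZ, SSZ)), add(SZ, SZ)))
  [13] S(add(add(Z, SZ), mul(add(SZ, mul(SZ, SSZ)), add(SZ, SZ))))
  [14] S(add(SZ, mul(add(SZ, mul(SZ, SSZ)), add(SZ, SZ))))
  [15] S(S(add(Z, mul(add(SZ, mul(SZ, SSZ)), add(SZ, SZ)))))
  [16] S(S(mul(add(SZ, mul(SZ, SSZ)), add(SZ, SZ))))
  [17] S(S(mul(S(add(Z, mul(SZ, SSZ))), add(SZ, SZ))))
  [18] S(S(add(add(SZ, SZ), mul(add(Z, mul(SZ, SSZ)), add(SZ, SZ)))))
  [19] S(S(add(S(add(Z, SZ)), mul(add(Z, mul(SZ, SSZ)), add(SZ, SZ)))))
  [20] S(S(S(add(add(Z, SZ), mul(add(Z, mul(SZ, SSZ)), add(SZ, SZ))))))
  [21] S(S(S(add(SZ, mul(add(Z, mul(SZ, SSZ)), add(SZ, SZ))))))
  [22] S(S(S(S(add(Z, mul(add(Z, mul(SZ, SSZ)), add(SZ, SZ)))))))
  [23] S(S(S(S(mul(add(Z, mul(SZ, SSZ)), add(SZ, SZ))))))
  [24] S(S(S(S(mul(mul(SZ, SSZ), add(SZ, SZ))))))
  [25] S(S(S(S(mul(add(SSZ, mul(Z, SSZ)), add(SZ, SZ))))))
  [26] S(S(S(S(mul(S(add(SZ, mul(Z, SSZ))), add(SZ, SZ))))))
  [27] S(S(S(S(add(add(SZ, SZ), mul(add(SZ, mul(Z, SSZ)), add(SZ, SZ)))))))
  [28] S(S(S(S(add(S(add(Z, SZ)), mul(add(SZ, mul(Z, SSZ)), add(SZ, SZ)))))))
  [29] S(S(S(S(S(add(add(Z, SZ), mul(add(SZ, mul(Z, SSZ)), add(SZ, SZ))))))))
  [30] S(S(S(S(S(add(SZ, mul(add(SZ, mul(Z, SSZ)), add(SZ, SZ))))))))
  [31] S(S(S(S(S(S(add(Z, mul(add(SZ, mul(Z, SSZ)), add(SZ, SZ)))))))))
  [32] S(S(S(S(S(S(mul(add(SZ, mul(Z, SSZ)), add(SZ, SZ))))))))
  [33] S(S(S(S(S(S(mul(S(add(Z, mul(Z, SSZ))), add(SZ, SZ))))))))
  [34] S(S(S(S(S(S(add(add(SZ, SZ), mul(add(Z, mul(Z, SSZ)), add(SZ, SZ)))))))))
  [35] S(S(S(S(S(S(add(S(add(Z, SZ)), mul(add(Z, mul(Z, SSZ)), add(SZ, SZ)))))))))
  [36] S(S(S(S(S(S(S(add(add(Z, SZ), mul(add(Z, mul(Z, SSZ)), add(SZ, SZ))))))))))
  [37] S(S(S(S(S(S(S(add(SZ, mul(add(Z, mul(Z, SSZ)), add(SZ, SZ))))))))))
  [38] S(S(S(S(S(S(S(S(add(Z, mul(add(Z, mul(Z, SSZ)), add(SZ, SZ)))))))))))
  [39] S(S(S(S(S(S(S(S(mul(add(Z, mul(Z, SSZ)), add(SZ, SZ))))))))))
  [40] S(S(S(S(S(S(S(S(mul(mul(Z, SSZ), add(SZ, SZ))))))))))
  [41] S(S(S(S(S(S(S(S(mul(Z, add(SZ, SZ))))))))))
  [42] S^8(Z)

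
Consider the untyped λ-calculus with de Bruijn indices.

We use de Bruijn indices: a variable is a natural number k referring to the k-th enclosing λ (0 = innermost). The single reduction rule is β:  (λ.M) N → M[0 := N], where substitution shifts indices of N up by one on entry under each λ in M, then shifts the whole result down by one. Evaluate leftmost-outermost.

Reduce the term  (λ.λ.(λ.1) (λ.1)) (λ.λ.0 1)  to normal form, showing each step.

  start: (λ.λ.(λ.1) (λ.1)) (λ.λ.0 1)
  [1] λ.(λ.1) (λ.1)
  [2] λ.0

Answer: normal form = λ.0  (in 2 steps)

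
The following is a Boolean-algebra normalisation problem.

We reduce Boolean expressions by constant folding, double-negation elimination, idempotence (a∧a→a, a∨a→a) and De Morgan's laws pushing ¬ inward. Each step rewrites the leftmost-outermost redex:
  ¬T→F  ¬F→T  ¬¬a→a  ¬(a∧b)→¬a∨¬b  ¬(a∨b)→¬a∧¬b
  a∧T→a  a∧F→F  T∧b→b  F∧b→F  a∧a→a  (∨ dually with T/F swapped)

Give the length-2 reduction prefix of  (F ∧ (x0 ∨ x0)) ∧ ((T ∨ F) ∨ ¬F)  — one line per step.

Answer: after 2 steps: F

Working:
  start: (F ∧ (x0 ∨ x0)) ∧ ((T ∨ F) ∨ ¬F)
  step 1: F ∧ ((T ∨ F) ∨ ¬F)
  step 2: F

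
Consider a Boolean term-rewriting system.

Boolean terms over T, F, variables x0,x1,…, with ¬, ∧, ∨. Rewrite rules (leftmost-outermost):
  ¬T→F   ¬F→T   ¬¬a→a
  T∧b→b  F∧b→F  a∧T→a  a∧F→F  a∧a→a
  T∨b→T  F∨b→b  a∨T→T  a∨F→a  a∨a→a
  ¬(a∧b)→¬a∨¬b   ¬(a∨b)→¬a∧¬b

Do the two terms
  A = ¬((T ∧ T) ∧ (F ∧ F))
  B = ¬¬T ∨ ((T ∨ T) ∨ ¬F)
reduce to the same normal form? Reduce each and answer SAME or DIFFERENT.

Term A:
  start: ¬((T ∧ T) ∧ (F ∧ F))
  step 1: ¬(T ∧ T) ∨ ¬(F ∧ F)
  step 2: (¬T ∨ ¬T) ∨ ¬(F ∧ F)
  step 3: ¬T ∨ ¬(F ∧ F)
  step 4: F ∨ ¬(F ∧ F)
  step 5: ¬(F ∧ F)
  step 6: ¬F ∨ ¬F
  step 7: ¬F
  step 8: T

Term B:
  start: ¬¬T ∨ ((T ∨ T) ∨ ¬F)
  step 1: T ∨ ((T ∨ T) ∨ ¬F)
  step 2: T

Answer: SAME — A ⇓ T, B ⇓ T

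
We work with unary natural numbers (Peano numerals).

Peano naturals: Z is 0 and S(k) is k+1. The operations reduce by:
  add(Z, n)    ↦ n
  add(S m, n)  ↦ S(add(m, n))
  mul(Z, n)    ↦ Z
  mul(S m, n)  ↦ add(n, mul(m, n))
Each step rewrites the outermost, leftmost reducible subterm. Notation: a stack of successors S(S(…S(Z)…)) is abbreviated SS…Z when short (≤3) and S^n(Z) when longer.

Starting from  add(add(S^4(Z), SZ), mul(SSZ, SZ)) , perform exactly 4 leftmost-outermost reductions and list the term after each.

Answer: after 4 steps: S(S(add(add(SSZ, SZ), mul(SSZ, SZ))))

Reduction:
  start: add(add(S^4(Z), SZ), mul(SSZ, SZ))
  step 1: add(S(add(SSSZ, SZ)), mul(SSZ, SZ))
  step 2: S(add(add(SSSZ, SZ), mul(SSZ, SZ)))
  step 3: S(add(S(add(SSZ, SZ)), mul(SSZ, SZ)))
  step 4: S(S(add(add(SSZ, SZ), mul(SSZ, SZ))))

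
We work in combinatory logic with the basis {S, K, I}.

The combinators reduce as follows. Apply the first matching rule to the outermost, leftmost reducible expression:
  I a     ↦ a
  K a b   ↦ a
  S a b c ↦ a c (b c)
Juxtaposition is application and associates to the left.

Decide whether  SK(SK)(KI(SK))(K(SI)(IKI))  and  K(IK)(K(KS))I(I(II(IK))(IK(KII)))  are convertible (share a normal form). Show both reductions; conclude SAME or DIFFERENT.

Term A:
  start: SK(SK)(KI(SK))(K(SI)(IKI))
  step 1: K(KI(SK))(SK(KI(SK)))(K(SI)(IKI))
  step 2: KI(SK)(K(SI)(IKI))
  step 3: I(K(SI)(IKI))
  step 4: K(SI)(IKI)
  step 5: SI

Term B:
  start: K(IK)(K(KS))I(I(II(IK))(IK(KII)))
  step 1: IKI(I(II(IK))(IK(KII)))
  step 2: KI(I(II(IK))(IK(KII)))
  step 3: I

Answer: DIFFERENT — A ⇓ SI, B ⇓ I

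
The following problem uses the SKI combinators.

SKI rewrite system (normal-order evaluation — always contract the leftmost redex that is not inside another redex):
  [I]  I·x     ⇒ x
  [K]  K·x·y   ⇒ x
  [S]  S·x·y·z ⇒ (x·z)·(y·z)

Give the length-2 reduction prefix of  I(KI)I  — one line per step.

Answer: after 2 steps: I

Working:
  start: I(KI)I
  →1  KII
  →2  I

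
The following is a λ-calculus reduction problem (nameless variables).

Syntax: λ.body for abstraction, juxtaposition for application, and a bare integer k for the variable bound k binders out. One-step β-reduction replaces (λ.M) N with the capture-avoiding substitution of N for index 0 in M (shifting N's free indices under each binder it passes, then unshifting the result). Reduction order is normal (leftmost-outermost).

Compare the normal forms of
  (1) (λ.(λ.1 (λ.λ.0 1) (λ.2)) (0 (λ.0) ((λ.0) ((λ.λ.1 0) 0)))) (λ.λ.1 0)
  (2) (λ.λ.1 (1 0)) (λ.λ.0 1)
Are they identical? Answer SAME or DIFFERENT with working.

Answer: DIFFERENT — A ⇓ λ.0 (λ.λ.λ.1 0), B ⇓ λ.λ.0 (λ.0 2)

Working:
Term A:
  start: (λ.(λ.1 (λ.λ.0 1) (λ.2)) (0 (λ.0) ((λ.0) ((λ.λ.1 0) 0)))) (λ.λ.1 0)
  [1] (λ.(λ.λ.1 0) (λ.λ.0 1) (λ.λ.λ.1 0)) ((λ.λ.1 0) (λ.0) ((λ.0) ((λ.λ.1 0) (λ.λ.1 0))))
  [2] (λ.λ.1 0) (λ.λ.0 1) (λ.λ.λ.1 0)
  [3] (λ.(λ.λ.0 1) 0) (λ.λ.λ.1 0)
  [4] (λ.λ.0 1) (λ.λ.λ.1 0)
  [5] λ.0 (λ.λ.λ.1 0)

Term B:
  start: (λ.λ.1 (1 0)) (λ.λ.0 1)
  [1] λ.(λ.λ.0 1) ((λ.λ.0 1) 0)
  [2] λ.λ.0 ((λ.λ.0 1) 1)
  [3] λ.λ.0 (λ.0 2)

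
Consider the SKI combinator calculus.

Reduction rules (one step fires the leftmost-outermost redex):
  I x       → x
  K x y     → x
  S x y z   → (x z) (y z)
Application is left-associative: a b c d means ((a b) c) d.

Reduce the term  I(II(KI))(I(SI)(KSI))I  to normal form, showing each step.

Answer: normal form = I  (in 5 steps)

Working:
  start: I(II(KI))(I(SI)(KSI))I
  [1] II(KI)(I(SI)(KSI))I
  [2] I(KI)(I(SI)(KSI))I
  [3] KI(I(SI)(KSI))I
  [4] II
  [5] I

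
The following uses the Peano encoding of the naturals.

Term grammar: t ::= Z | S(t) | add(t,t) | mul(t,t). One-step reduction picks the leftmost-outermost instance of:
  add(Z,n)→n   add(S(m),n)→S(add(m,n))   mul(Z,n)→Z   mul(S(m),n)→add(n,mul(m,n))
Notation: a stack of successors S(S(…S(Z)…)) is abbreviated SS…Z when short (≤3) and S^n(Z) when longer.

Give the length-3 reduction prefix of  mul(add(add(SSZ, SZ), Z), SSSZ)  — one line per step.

Answer: after 3 steps: add(SSSZ, mul(add(add(SZ, SZ), Z), SSSZ))

Working:
  start: mul(add(add(SSZ, SZ), Z), SSSZ)
  step 1: mul(add(S(add(SZ, SZ)), Z), SSSZ)
  step 2: mul(S(add(add(SZ, SZ), Z)), SSSZ)
  step 3: add(SSSZ, mul(add(add(SZ, SZ), Z), SSSZ))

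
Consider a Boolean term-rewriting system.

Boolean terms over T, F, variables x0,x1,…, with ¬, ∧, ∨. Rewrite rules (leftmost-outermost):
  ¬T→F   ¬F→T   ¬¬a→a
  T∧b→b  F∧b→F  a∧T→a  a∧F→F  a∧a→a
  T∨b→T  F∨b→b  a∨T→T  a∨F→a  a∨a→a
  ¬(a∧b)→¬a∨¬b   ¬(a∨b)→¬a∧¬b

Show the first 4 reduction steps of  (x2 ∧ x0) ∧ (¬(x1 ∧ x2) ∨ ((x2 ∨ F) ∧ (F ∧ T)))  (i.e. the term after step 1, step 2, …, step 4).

Answer: after 4 steps: (x2 ∧ x0) ∧ ((¬x1 ∨ ¬x2) ∨ F)

Derivation:
  start: (x2 ∧ x0) ∧ (¬(x1 ∧ x2) ∨ ((x2 ∨ F) ∧ (F ∧ T)))
  step 1: (x2 ∧ x0) ∧ ((¬x1 ∨ ¬x2) ∨ ((x2 ∨ F) ∧ (F ∧ T)))
  step 2: (x2 ∧ x0) ∧ ((¬x1 ∨ ¬x2) ∨ (x2 ∧ (F ∧ T)))
  step 3: (x2 ∧ x0) ∧ ((¬x1 ∨ ¬x2) ∨ (x2 ∧ F))
  step 4: (x2 ∧ x0) ∧ ((¬x1 ∨ ¬x2) ∨ F)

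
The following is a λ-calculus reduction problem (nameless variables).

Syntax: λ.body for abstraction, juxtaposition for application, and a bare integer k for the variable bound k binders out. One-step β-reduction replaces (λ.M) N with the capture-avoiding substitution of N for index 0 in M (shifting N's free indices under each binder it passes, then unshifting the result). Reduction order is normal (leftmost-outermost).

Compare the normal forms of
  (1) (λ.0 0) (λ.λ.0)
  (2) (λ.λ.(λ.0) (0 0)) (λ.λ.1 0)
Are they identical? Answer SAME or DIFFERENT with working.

Answer: DIFFERENT — A ⇓ λ.0, B ⇓ λ.0 0

Derivation:
Term A:
  start: (λ.0 0) (λ.λ.0)
  →1  (λ.λ.0) (λ.λ.0)
  →2  λ.0

Term B:
  start: (λ.λ.(λ.0) (0 0)) (λ.λ.1 0)
  →1  λ.(λ.0) (0 0)
  →2  λ.0 0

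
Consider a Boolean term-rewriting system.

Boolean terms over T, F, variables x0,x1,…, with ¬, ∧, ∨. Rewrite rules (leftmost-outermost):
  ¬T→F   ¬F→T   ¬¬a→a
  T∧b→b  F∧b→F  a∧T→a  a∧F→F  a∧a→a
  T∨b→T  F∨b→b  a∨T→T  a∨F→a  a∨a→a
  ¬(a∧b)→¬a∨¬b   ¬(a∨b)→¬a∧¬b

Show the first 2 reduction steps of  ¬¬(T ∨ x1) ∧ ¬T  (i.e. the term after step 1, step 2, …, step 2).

Answer: after 2 steps: T ∧ ¬T

Working:
  start: ¬¬(T ∨ x1) ∧ ¬T
  step 1: (T ∨ x1) ∧ ¬T
  step 2: T ∧ ¬T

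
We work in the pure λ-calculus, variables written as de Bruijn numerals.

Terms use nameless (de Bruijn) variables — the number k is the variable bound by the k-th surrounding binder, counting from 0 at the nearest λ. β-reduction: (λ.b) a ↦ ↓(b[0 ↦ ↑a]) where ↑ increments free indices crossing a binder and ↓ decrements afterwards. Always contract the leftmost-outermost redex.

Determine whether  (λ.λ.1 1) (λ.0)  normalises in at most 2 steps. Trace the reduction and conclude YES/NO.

Answer: YES — reaches normal form λ.λ.0 in 2 ≤ 2 steps

Derivation:
  start: (λ.λ.1 1) (λ.0)
  [1] λ.(λ.0) (λ.0)
  [2] λ.λ.0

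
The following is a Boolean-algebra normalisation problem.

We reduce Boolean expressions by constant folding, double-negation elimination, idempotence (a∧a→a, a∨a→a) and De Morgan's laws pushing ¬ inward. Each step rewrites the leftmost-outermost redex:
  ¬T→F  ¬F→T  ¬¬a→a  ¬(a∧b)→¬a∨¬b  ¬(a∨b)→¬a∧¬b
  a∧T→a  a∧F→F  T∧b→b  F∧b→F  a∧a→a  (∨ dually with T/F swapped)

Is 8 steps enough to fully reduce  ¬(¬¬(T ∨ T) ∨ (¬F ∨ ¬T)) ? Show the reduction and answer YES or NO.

Answer: YES — reaches normal form F in 6 ≤ 8 steps

Working:
  start: ¬(¬¬(T ∨ T) ∨ (¬F ∨ ¬T))
  →1  ¬¬¬(T ∨ T) ∧ ¬(¬F ∨ ¬T)
  →2  ¬(T ∨ T) ∧ ¬(¬F ∨ ¬T)
  →3  (¬T ∧ ¬T) ∧ ¬(¬F ∨ ¬T)
  →4  ¬T ∧ ¬(¬F ∨ ¬T)
  →5  F ∧ ¬(¬F ∨ ¬T)
  →6  F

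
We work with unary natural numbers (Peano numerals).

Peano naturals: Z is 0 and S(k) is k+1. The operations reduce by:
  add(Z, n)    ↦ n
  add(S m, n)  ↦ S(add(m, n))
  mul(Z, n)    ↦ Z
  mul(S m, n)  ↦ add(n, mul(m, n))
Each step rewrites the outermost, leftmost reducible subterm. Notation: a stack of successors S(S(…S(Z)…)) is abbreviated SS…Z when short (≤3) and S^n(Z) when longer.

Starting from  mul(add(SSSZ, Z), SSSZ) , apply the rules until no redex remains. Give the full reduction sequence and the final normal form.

Answer: normal form = S^9(Z)  (in 20 steps)

Derivation:
  start: mul(add(SSSZ, Z), SSSZ)
  [1] mul(S(add(SSZ, Z)), SSSZ)
  [2] add(SSSZ, mul(add(SSZ, Z), SSSZ))
  [3] S(add(SSZ, mul(add(SSZ, Z), SSSZ)))
  [4] S(S(add(SZ, mul(add(SSZ, Z), SSSZ))))
  [5] S(S(S(add(Z, mul(add(SSZ, Z), SSSZ)))))
  [6] S(S(S(mul(add(SSZ, Z), SSSZ))))
  [7] S(S(S(mul(S(add(SZ, Z)), SSSZ))))
  [8] S(S(S(add(SSSZ, mul(add(SZ, Z), SSSZ)))))
  [9] S(S(S(S(add(SSZ, mul(add(SZ, Z), SSSZ))))))
  [10] S(S(S(S(S(add(SZ, mul(add(SZ, Z), SSSZ)))))))
  [11] S(S(S(S(S(S(add(Z, mul(add(SZ, Z), SSSZ))))))))
  [12] S(S(S(S(S(S(mul(add(SZ, Z), SSSZ)))))))
  [13] S(S(S(S(S(S(mul(S(add(Z, Z)), SSSZ)))))))
  [14] S(S(S(S(S(S(add(SSSZ, mul(add(Z, Z), SSSZ))))))))
  [15] S(S(S(S(S(S(S(add(SSZ, mul(add(Z, Z), SSSZ)))))))))
  [16] S(S(S(S(S(S(S(S(add(SZ, mul(add(Z, Z), SSSZ))))))))))
  [17] S(S(S(S(S(S(S(S(S(add(Z, mul(add(Z, Z), SSSZ)))))))))))
  [18] S(S(S(S(S(S(S(S(S(mul(add(Z, Z), SSSZ))))))))))
  [19] S(S(S(S(S(S(S(S(S(mul(Z, SSSZ))))))))))
  [20] S^9(Z)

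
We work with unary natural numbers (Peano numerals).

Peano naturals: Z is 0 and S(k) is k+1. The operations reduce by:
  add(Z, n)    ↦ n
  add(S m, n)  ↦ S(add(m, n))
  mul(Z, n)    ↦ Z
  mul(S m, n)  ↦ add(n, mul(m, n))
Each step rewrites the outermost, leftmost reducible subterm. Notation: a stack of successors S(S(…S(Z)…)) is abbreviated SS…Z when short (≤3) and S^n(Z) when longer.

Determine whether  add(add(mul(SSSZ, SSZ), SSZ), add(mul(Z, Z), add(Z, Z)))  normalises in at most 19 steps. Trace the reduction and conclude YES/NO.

Answer: NO — after 19 steps the term is S(S(S(S(add(S(add(add(SZ, mul(Z, SSZ)), SSZ)), add(mul(Z, Z), add(Z, Z))))))), not yet normal

Reduction:
  start: add(add(mul(SSSZ, SSZ), SSZ), add(mul(Z, Z), add(Z, Z)))
  →1  add(add(add(SSZ, mul(SSZ, SSZ)), SSZ), add(mul(Z, Z), add(Z, Z)))
  →2  add(add(S(add(SZ, mul(SSZ, SSZ))), SSZ), add(mul(Z, Z), add(Z, Z)))
  →3  add(S(add(add(SZ, mul(SSZ, SSZ)), SSZ)), add(mul(Z, Z), add(Z, Z)))
  →4  S(add(add(add(SZ, mul(SSZ, SSZ)), SSZ), add(mul(Z, Z), add(Z, Z))))
  →5  S(add(add(S(add(Z, mul(SSZ, SSZ))), SSZ), add(mul(Z, Z), add(Z, Z))))
  →6  S(add(S(add(add(Z, mul(SSZ, SSZ)), SSZ)), add(mul(Z, Z), add(Z, Z))))
  →7  S(S(add(add(add(Z, mul(SSZ, SSZ)), SSZ), add(mul(Z, Z), add(Z, Z)))))
  →8  S(S(add(add(mul(SSZ, SSZ), SSZ), add(mul(Z, Z), add(Z, Z)))))
  →9  S(S(add(add(add(SSZ, mul(SZ, SSZ)), SSZ), add(mul(Z, Z), add(Z, Z)))))
  →10  S(S(add(add(S(add(SZ, mul(SZ, SSZ))), SSZ), add(mul(Z, Z), add(Z, Z)))))
  →11  S(S(add(S(add(add(SZ, mul(SZ, SSZ)), SSZ)), add(mul(Z, Z), add(Z, Z)))))
  →12  S(S(S(add(add(add(SZ, mul(SZ, SSZ)), SSZ), add(mul(Z, Z), add(Z, Z))))))
  →13  S(S(S(add(add(S(add(Z, mul(SZ, SSZ))), SSZ), add(mul(Z, Z), add(Z, Z))))))
  →14  S(S(S(add(S(add(add(Z, mul(SZ, SSZ)), SSZ)), add(mul(Z, Z), add(Z, Z))))))
  →15  S(S(S(S(add(add(add(Z, mul(SZ, SSZ)), SSZ), add(mul(Z, Z), add(Z, Z)))))))
  →16  S(S(S(S(add(add(mul(SZ, SSZ), SSZ), add(mul(Z, Z), add(Z, Z)))))))
  →17  S(S(S(S(add(add(add(SSZ, mul(Z, SSZ)), SSZ), add(mul(Z, Z), add(Z, Z)))))))
  →18  S(S(S(S(add(add(S(add(SZ, mul(Z, SSZ))), SSZ), add(mul(Z, Z), add(Z, Z)))))))
  →19  S(S(S(S(add(S(add(add(SZ, mul(Z, SSZ)), SSZ)), add(mul(Z, Z), add(Z, Z)))))))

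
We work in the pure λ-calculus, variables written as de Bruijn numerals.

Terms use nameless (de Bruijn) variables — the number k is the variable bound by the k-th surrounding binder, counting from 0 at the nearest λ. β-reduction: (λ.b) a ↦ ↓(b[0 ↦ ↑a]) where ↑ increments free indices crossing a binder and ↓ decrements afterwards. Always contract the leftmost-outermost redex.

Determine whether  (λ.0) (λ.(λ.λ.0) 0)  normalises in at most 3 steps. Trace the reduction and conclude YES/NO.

  start: (λ.0) (λ.(λ.λ.0) 0)
  [1] λ.(λ.λ.0) 0
  [2] λ.λ.0

Answer: YES — reaches normal form λ.λ.0 in 2 ≤ 3 steps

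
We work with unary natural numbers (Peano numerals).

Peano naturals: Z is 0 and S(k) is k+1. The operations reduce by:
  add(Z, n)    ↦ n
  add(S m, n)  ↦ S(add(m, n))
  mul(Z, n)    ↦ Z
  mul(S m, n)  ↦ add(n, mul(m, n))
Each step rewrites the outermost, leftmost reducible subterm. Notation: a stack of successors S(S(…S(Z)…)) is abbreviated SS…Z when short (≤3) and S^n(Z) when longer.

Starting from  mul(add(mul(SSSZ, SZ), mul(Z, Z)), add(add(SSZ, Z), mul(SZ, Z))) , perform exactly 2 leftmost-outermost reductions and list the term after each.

  start: mul(add(mul(SSSZ, SZ), mul(Z, Z)), add(add(SSZ, Z), mul(SZ, Z)))
  [1] mul(add(add(SZ, mul(SSZ, SZ)), mul(Z, Z)), add(add(SSZ, Z), mul(SZ, Z)))
  [2] mul(add(S(add(Z, mul(SSZ, SZ))), mul(Z, Z)), add(add(SSZ, Z), mul(SZ, Z)))

Answer: after 2 steps: mul(add(S(add(Z, mul(SSZ, SZ))), mul(Z, Z)), add(add(SSZ, Z), mul(SZ, Z)))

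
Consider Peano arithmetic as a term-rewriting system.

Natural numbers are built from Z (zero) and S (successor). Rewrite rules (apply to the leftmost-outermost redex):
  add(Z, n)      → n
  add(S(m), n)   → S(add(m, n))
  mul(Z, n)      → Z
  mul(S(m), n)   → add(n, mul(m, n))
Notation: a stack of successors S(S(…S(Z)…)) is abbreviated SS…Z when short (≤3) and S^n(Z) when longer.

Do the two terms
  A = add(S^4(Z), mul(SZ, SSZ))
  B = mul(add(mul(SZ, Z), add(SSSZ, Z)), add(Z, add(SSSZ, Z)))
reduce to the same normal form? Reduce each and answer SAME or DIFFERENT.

Answer: DIFFERENT — A ⇓ S^6(Z), B ⇓ S^9(Z)

Reduction:
Term A:
  start: add(S^4(Z), mul(SZ, SSZ))
  step 1: S(add(SSSZ, mul(SZ, SSZ)))
  step 2: S(S(add(SSZ, mul(SZ, SSZ))))
  step 3: S(S(S(add(SZ, mul(SZ, SSZ)))))
  step 4: S(S(S(S(add(Z, mul(SZ, SSZ))))))
  step 5: S(S(S(S(mul(SZ, SSZ)))))
  step 6: S(S(S(S(add(SSZ, mul(Z, SSZ))))))
  step 7: S(S(S(S(S(add(SZ, mul(Z, SSZ)))))))
  step 8: S(S(S(S(S(S(add(Z, mul(Z, SSZ))))))))
  step 9: S(S(S(S(S(S(mul(Z, SSZ)))))))
  step 10: S^6(Z)

Term B:
  start: mul(add(mul(SZ, Z), add(SSSZ, Z)), add(Z, add(SSSZ, Z)))
  step 1: mul(add(add(Z, mul(Z, Z)), add(SSSZ, Z)), add(Z, add(SSSZ, Z)))
  step 2: mul(add(mul(Z, Z), add(SSSZ, Z)), add(Z, add(SSSZ, Z)))
  step 3: mul(add(Z, add(SSSZ, Z)), add(Z, add(SSSZ, Z)))
  step 4: mul(add(SSSZ, Z), add(Z, add(SSSZ, Z)))
  step 5: mul(S(add(SSZ, Z)), add(Z, add(SSSZ, Z)))
  step 6: add(add(Z, add(SSSZ, Z)), mul(add(SSZ, Z), add(Z, add(SSSZ, Z))))
  step 7: add(add(SSSZ, Z), mul(add(SSZ, Z), add(Z, add(SSSZ, Z))))
  step 8: add(S(add(SSZ, Z)), mul(add(SSZ, Z), add(Z, add(SSSZ, Z))))
  step 9: S(add(add(SSZ, Z), mul(add(SSZ, Z), add(Z, add(SSSZ, Z)))))
  step 10: S(add(S(add(SZ, Z)), mul(add(SSZ, Z), add(Z, add(SSSZ, Z)))))
  step 11: S(S(add(add(SZ, Z), mul(add(SSZ, Z), add(Z, add(SSSZ, Z))))))
  step 12: S(S(add(S(add(Z, Z)), mul(add(SSZ, Z), add(Z, add(SSSZ, Z))))))
  step 13: S(S(S(add(add(Z, Z), mul(add(SSZ, Z), add(Z, add(SSSZ, Z)))))))
  step 14: S(S(S(add(Z, mul(add(SSZ, Z), add(Z, add(SSSZ, Z)))))))
  step 15: S(S(S(mul(add(SSZ, Z), add(Z, add(SSSZ, Z))))))
  step 16: S(S(S(mul(S(add(SZ, Z)), add(Z, add(SSSZ, Z))))))
  step 17: S(S(S(add(add(Z, add(SSSZ, Z)), mul(add(SZ, Z), add(Z, add(SSSZ, Z)))))))
  step 18: S(S(S(add(add(SSSZ, Z), mul(add(SZ, Z), add(Z, add(SSSZ, Z)))))))
  step 19: S(S(S(add(S(add(SSZ, Z)), mul(add(SZ, Z), add(Z, add(SSSZ, Z)))))))
  step 20: S(S(S(S(add(add(SSZ, Z), mul(add(SZ, Z), add(Z, add(SSSZ, Z))))))))
  step 21: S(S(S(S(add(S(add(SZ, Z)), mul(add(SZ, Z), add(Z, add(SSSZ, Z))))))))
  step 22: S(S(S(S(S(add(add(SZ, Z), mul(add(SZ, Z), add(Z, add(SSSZ, Z)))))))))
  step 23: S(S(S(S(S(add(S(add(Z, Z)), mul(add(SZ, Z), add(Z, add(SSSZ, Z)))))))))
  step 24: S(S(S(S(S(S(add(add(Z, Z), mul(add(SZ, Z), add(Z, add(SSSZ, Z))))))))))
  step 25: S(S(S(S(S(S(add(Z, mul(add(SZ, Z), add(Z, add(SSSZ, Z))))))))))
  step 26: S(S(S(S(S(S(mul(add(SZ, Z), add(Z, add(SSSZ, Z)))))))))
  step 27: S(S(S(S(S(S(mul(S(add(Z, Z)), add(Z, add(SSSZ, Z)))))))))
  step 28: S(S(S(S(S(S(add(add(Z, add(SSSZ, Z)), mul(add(Z, Z), add(Z, add(SSSZ, Z))))))))))
  step 29: S(S(S(S(S(S(add(add(SSSZ, Z), mul(add(Z, Z), add(Z, add(SSSZ, Z))))))))))
  step 30: S(S(S(S(S(S(add(S(add(SSZ, Z)), mul(add(Z, Z), add(Z, add(SSSZ, Z))))))))))
  step 31: S(S(S(S(S(S(S(add(add(SSZ, Z), mul(add(Z, Z), add(Z, add(SSSZ, Z)))))))))))
  step 32: S(S(S(S(S(S(S(add(S(add(SZ, Z)), mul(add(Z, Z), add(Z, add(SSSZ, Z)))))))))))
  step 33: S(S(S(S(S(S(S(S(add(add(SZ, Z), mul(add(Z, Z), add(Z, add(SSSZ, Z))))))))))))
  step 34: S(S(S(S(S(S(S(S(add(S(add(Z, Z)), mul(add(Z, Z), add(Z, add(SSSZ, Z))))))))))))
  step 35: S(S(S(S(S(S(S(S(S(add(add(Z, Z), mul(add(Z, Z), add(Z, add(SSSZ, Z)))))))))))))
  step 36: S(S(S(S(S(S(S(S(S(add(Z, mul(add(Z, Z), add(Z, add(SSSZ, Z)))))))))))))
  step 37: S(S(S(S(S(S(S(S(S(mul(add(Z, Z), add(Z, add(SSSZ, Z))))))))))))
  step 38: S(S(S(S(S(S(S(S(S(mul(Z, add(Z, add(SSSZ, Z))))))))))))
  step 39: S^9(Z)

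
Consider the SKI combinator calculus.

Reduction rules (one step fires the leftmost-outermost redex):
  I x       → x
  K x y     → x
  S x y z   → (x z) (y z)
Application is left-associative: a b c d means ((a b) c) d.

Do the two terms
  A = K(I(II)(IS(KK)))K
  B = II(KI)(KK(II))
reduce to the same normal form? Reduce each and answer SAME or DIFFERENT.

Answer: DIFFERENT — A ⇓ S(KK), B ⇓ I

Reduction:
Term A:
  start: K(I(II)(IS(KK)))K
  step 1: I(II)(IS(KK))
  step 2: II(IS(KK))
  step 3: I(IS(KK))
  step 4: IS(KK)
  step 5: S(KK)

Term B:
  start: II(KI)(KK(II))
  step 1: I(KI)(KK(II))
  step 2: KI(KK(II))
  step 3: I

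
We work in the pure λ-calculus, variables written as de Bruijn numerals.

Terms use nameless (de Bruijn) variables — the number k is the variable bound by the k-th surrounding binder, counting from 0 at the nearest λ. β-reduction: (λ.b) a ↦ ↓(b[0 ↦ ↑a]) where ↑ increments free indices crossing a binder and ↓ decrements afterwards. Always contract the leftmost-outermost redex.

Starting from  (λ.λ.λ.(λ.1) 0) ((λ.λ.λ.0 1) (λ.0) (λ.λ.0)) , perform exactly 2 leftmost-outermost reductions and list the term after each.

  start: (λ.λ.λ.(λ.1) 0) ((λ.λ.λ.0 1) (λ.0) (λ.λ.0))
  step 1: λ.λ.(λ.1) 0
  step 2: λ.λ.0

Answer: after 2 steps: λ.λ.0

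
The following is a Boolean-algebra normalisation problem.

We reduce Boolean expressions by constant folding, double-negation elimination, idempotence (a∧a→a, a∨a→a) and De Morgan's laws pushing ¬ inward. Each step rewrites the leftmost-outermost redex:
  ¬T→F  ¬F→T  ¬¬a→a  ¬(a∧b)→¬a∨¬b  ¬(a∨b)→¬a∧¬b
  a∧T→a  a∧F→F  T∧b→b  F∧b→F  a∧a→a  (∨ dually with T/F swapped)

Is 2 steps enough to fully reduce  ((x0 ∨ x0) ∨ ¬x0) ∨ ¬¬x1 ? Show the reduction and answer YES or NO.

  start: ((x0 ∨ x0) ∨ ¬x0) ∨ ¬¬x1
  →1  (x0 ∨ ¬x0) ∨ ¬¬x1
  →2  (x0 ∨ ¬x0) ∨ x1

Answer: YES — reaches normal form (x0 ∨ ¬x0) ∨ x1 in 2 ≤ 2 steps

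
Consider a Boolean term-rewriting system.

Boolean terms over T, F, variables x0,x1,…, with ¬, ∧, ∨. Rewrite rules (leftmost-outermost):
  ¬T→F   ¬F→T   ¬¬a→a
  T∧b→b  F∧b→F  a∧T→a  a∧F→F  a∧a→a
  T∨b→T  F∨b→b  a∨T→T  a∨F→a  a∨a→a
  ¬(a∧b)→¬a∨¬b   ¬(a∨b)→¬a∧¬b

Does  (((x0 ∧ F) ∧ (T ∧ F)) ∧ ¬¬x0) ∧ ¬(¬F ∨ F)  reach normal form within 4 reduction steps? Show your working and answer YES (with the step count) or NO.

  start: (((x0 ∧ F) ∧ (T ∧ F)) ∧ ¬¬x0) ∧ ¬(¬F ∨ F)
  →1  ((F ∧ (T ∧ F)) ∧ ¬¬x0) ∧ ¬(¬F ∨ F)
  →2  (F ∧ ¬¬x0) ∧ ¬(¬F ∨ F)
  →3  F ∧ ¬(¬F ∨ F)
  →4  F

Answer: YES — reaches normal form F in 4 ≤ 4 steps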